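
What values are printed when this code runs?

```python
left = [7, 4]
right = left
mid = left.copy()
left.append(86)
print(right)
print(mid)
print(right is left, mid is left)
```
[7, 4, 86]
[7, 4]
True False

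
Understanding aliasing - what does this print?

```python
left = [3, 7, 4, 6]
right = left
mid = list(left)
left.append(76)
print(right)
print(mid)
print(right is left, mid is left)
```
[3, 7, 4, 6, 76]
[3, 7, 4, 6]
True False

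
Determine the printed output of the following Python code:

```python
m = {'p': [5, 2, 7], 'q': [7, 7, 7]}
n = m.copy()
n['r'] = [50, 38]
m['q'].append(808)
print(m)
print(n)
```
{'p': [5, 2, 7], 'q': [7, 7, 7, 808]}
{'p': [5, 2, 7], 'q': [7, 7, 7, 808], 'r': [50, 38]}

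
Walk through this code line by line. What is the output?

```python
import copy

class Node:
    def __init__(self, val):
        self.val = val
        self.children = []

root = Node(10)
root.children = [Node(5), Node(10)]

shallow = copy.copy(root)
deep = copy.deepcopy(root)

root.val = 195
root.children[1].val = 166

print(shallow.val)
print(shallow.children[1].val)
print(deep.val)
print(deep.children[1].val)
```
10
166
10
10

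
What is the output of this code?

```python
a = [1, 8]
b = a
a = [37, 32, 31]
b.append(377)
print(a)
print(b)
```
[37, 32, 31]
[1, 8, 377]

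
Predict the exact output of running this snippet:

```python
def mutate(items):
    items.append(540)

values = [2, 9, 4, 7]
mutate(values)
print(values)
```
[2, 9, 4, 7, 540]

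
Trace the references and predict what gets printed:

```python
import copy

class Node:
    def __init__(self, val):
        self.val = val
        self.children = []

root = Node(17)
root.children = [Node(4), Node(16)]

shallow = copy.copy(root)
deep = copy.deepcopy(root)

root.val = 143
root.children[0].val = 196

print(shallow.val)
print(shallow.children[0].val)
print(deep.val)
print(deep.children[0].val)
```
17
196
17
4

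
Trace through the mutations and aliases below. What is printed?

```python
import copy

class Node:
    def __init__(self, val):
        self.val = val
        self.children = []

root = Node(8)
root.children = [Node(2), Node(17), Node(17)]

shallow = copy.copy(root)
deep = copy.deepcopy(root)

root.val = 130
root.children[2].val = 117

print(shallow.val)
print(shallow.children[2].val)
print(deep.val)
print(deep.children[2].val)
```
8
117
8
17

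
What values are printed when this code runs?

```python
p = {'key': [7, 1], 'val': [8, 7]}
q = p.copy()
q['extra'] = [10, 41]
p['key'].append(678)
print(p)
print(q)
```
{'key': [7, 1, 678], 'val': [8, 7]}
{'key': [7, 1, 678], 'val': [8, 7], 'extra': [10, 41]}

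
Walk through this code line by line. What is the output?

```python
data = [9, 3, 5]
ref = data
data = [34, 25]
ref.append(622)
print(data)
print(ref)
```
[34, 25]
[9, 3, 5, 622]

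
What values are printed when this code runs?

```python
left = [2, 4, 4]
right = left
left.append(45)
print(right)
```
[2, 4, 4, 45]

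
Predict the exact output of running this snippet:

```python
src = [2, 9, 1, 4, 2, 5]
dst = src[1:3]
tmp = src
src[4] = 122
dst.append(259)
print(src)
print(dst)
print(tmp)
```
[2, 9, 1, 4, 122, 5]
[9, 1, 259]
[2, 9, 1, 4, 122, 5]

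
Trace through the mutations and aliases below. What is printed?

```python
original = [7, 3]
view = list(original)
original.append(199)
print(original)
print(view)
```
[7, 3, 199]
[7, 3]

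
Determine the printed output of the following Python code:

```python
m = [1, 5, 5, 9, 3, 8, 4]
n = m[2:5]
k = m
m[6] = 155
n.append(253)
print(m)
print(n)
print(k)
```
[1, 5, 5, 9, 3, 8, 155]
[5, 9, 3, 253]
[1, 5, 5, 9, 3, 8, 155]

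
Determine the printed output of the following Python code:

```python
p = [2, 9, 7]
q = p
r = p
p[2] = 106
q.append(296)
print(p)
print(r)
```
[2, 9, 106, 296]
[2, 9, 106, 296]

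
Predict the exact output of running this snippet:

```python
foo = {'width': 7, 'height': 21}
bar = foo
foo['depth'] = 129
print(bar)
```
{'width': 7, 'height': 21, 'depth': 129}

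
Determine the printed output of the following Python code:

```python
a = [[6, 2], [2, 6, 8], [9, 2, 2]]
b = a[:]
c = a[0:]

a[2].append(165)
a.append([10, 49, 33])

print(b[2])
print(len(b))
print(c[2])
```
[9, 2, 2, 165]
3
[9, 2, 2, 165]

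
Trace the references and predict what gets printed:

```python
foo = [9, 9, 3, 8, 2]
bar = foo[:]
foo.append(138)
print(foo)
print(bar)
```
[9, 9, 3, 8, 2, 138]
[9, 9, 3, 8, 2]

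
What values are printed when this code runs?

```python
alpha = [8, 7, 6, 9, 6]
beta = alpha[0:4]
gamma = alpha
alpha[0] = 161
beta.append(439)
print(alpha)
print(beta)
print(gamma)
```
[161, 7, 6, 9, 6]
[8, 7, 6, 9, 439]
[161, 7, 6, 9, 6]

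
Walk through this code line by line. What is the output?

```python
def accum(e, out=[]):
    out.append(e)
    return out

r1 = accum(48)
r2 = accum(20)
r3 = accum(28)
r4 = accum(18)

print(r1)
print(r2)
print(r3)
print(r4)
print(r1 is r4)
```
[48, 20, 28, 18]
[48, 20, 28, 18]
[48, 20, 28, 18]
[48, 20, 28, 18]
True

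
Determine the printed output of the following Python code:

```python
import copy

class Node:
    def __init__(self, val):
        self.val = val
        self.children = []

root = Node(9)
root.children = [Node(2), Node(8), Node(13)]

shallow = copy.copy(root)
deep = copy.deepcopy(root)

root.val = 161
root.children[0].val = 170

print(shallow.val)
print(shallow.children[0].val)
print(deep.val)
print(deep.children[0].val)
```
9
170
9
2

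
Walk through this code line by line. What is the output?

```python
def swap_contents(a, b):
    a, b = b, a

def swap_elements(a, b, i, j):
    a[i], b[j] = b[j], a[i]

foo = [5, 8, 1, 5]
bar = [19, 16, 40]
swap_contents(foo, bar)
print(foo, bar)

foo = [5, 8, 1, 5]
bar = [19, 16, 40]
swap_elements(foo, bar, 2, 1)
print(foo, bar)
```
[5, 8, 1, 5] [19, 16, 40]
[5, 8, 16, 5] [19, 1, 40]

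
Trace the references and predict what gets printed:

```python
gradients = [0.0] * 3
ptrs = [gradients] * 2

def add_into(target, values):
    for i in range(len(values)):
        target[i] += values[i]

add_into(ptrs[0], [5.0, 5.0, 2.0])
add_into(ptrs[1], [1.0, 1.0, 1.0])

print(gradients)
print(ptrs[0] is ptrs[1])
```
[6.0, 6.0, 3.0]
True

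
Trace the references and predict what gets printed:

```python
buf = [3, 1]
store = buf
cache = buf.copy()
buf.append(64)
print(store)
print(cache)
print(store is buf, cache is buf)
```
[3, 1, 64]
[3, 1]
True False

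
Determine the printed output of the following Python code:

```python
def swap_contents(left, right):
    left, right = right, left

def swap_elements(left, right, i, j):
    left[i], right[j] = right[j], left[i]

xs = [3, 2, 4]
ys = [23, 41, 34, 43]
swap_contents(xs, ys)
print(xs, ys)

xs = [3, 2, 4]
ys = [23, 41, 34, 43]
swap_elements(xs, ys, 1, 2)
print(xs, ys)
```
[3, 2, 4] [23, 41, 34, 43]
[3, 34, 4] [23, 41, 2, 43]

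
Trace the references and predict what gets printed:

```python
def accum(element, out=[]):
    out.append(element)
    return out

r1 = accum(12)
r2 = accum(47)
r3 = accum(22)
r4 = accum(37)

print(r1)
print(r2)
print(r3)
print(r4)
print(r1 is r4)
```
[12, 47, 22, 37]
[12, 47, 22, 37]
[12, 47, 22, 37]
[12, 47, 22, 37]
True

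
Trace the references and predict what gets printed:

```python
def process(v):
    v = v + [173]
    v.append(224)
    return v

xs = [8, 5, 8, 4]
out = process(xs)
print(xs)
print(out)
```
[8, 5, 8, 4]
[8, 5, 8, 4, 173, 224]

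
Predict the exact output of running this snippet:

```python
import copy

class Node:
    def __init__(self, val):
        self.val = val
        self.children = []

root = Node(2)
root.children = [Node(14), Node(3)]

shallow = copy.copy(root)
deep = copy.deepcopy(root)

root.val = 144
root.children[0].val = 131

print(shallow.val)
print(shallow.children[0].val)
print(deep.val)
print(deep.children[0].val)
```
2
131
2
14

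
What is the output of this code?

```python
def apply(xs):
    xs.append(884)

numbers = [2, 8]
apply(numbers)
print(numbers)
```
[2, 8, 884]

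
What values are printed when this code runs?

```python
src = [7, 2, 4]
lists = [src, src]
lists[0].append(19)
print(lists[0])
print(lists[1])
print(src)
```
[7, 2, 4, 19]
[7, 2, 4, 19]
[7, 2, 4, 19]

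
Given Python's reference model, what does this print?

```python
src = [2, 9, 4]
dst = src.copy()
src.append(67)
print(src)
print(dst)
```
[2, 9, 4, 67]
[2, 9, 4]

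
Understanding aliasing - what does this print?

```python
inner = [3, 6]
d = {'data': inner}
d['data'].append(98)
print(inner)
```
[3, 6, 98]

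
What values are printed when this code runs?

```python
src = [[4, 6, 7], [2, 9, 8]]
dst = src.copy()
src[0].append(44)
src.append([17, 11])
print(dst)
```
[[4, 6, 7, 44], [2, 9, 8]]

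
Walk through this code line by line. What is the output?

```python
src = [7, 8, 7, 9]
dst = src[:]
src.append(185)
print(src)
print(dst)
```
[7, 8, 7, 9, 185]
[7, 8, 7, 9]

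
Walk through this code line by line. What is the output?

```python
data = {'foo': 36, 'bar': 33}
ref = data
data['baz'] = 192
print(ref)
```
{'foo': 36, 'bar': 33, 'baz': 192}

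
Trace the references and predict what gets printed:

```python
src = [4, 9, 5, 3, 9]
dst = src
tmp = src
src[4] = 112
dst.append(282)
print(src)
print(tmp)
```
[4, 9, 5, 3, 112, 282]
[4, 9, 5, 3, 112, 282]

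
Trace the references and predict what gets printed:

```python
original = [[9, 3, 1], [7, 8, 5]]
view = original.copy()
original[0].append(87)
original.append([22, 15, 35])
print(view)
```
[[9, 3, 1, 87], [7, 8, 5]]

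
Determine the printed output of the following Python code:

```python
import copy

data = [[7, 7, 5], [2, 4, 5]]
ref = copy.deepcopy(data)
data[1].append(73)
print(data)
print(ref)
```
[[7, 7, 5], [2, 4, 5, 73]]
[[7, 7, 5], [2, 4, 5]]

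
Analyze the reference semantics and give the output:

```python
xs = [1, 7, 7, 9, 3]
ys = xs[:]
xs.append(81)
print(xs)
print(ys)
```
[1, 7, 7, 9, 3, 81]
[1, 7, 7, 9, 3]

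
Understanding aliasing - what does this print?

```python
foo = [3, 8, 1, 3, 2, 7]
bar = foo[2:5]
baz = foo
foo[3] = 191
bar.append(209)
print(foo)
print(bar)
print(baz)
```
[3, 8, 1, 191, 2, 7]
[1, 3, 2, 209]
[3, 8, 1, 191, 2, 7]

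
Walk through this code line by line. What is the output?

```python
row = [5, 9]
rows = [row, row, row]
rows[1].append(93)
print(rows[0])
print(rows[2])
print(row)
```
[5, 9, 93]
[5, 9, 93]
[5, 9, 93]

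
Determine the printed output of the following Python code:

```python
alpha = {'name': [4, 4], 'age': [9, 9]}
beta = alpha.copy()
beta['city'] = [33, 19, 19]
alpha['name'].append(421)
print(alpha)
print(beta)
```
{'name': [4, 4, 421], 'age': [9, 9]}
{'name': [4, 4, 421], 'age': [9, 9], 'city': [33, 19, 19]}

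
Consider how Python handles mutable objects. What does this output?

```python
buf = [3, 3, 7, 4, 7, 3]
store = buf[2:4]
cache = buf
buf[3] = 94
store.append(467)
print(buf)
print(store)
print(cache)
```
[3, 3, 7, 94, 7, 3]
[7, 4, 467]
[3, 3, 7, 94, 7, 3]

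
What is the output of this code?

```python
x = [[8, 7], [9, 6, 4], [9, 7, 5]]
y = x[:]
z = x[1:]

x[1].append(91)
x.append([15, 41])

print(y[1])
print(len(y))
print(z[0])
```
[9, 6, 4, 91]
3
[9, 6, 4, 91]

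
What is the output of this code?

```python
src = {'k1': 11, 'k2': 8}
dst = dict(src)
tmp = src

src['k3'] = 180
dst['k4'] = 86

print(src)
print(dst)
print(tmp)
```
{'k1': 11, 'k2': 8, 'k3': 180}
{'k1': 11, 'k2': 8, 'k4': 86}
{'k1': 11, 'k2': 8, 'k3': 180}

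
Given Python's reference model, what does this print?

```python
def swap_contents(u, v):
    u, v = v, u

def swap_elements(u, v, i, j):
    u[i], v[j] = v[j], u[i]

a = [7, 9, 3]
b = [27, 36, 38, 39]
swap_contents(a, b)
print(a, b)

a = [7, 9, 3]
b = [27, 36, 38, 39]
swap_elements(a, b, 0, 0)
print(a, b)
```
[7, 9, 3] [27, 36, 38, 39]
[27, 9, 3] [7, 36, 38, 39]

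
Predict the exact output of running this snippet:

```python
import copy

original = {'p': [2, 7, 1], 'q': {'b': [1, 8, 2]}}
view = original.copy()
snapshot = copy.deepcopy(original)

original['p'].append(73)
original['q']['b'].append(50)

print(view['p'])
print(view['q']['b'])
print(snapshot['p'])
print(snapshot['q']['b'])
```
[2, 7, 1, 73]
[1, 8, 2, 50]
[2, 7, 1]
[1, 8, 2]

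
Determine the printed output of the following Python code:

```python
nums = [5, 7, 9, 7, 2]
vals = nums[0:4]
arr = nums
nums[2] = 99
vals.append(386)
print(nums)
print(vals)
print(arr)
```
[5, 7, 99, 7, 2]
[5, 7, 9, 7, 386]
[5, 7, 99, 7, 2]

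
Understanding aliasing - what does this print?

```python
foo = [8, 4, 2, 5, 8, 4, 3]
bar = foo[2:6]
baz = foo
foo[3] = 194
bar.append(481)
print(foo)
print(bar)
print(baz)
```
[8, 4, 2, 194, 8, 4, 3]
[2, 5, 8, 4, 481]
[8, 4, 2, 194, 8, 4, 3]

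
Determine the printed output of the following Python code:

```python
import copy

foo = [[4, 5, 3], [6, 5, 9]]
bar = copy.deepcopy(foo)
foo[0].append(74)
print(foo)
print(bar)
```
[[4, 5, 3, 74], [6, 5, 9]]
[[4, 5, 3], [6, 5, 9]]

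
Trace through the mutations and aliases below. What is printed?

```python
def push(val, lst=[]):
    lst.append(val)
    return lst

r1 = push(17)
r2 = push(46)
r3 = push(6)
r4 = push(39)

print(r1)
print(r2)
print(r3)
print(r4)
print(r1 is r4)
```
[17, 46, 6, 39]
[17, 46, 6, 39]
[17, 46, 6, 39]
[17, 46, 6, 39]
True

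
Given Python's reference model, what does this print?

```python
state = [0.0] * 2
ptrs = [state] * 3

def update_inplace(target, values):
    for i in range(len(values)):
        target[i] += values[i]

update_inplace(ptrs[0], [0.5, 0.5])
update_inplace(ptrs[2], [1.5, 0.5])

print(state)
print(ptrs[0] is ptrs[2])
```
[2.0, 1.0]
True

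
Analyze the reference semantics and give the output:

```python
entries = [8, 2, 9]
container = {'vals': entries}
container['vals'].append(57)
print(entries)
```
[8, 2, 9, 57]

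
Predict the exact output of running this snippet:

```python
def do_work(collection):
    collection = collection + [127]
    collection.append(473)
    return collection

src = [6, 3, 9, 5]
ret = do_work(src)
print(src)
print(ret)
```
[6, 3, 9, 5]
[6, 3, 9, 5, 127, 473]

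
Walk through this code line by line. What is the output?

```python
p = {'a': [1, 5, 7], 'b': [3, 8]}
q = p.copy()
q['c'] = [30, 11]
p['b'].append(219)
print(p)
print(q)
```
{'a': [1, 5, 7], 'b': [3, 8, 219]}
{'a': [1, 5, 7], 'b': [3, 8, 219], 'c': [30, 11]}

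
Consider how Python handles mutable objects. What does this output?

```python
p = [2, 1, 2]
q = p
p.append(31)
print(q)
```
[2, 1, 2, 31]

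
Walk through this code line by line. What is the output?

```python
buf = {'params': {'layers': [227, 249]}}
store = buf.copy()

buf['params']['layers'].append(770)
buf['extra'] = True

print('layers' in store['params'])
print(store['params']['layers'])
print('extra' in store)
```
True
[227, 249, 770]
False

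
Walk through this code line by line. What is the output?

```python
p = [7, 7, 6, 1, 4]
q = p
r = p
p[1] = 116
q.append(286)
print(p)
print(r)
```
[7, 116, 6, 1, 4, 286]
[7, 116, 6, 1, 4, 286]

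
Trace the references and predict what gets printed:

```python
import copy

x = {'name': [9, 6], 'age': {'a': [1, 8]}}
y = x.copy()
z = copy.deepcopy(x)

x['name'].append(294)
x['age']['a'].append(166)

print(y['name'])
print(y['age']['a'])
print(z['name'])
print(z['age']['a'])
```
[9, 6, 294]
[1, 8, 166]
[9, 6]
[1, 8]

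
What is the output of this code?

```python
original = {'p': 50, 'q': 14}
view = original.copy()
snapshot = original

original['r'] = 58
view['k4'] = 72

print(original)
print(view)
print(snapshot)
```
{'p': 50, 'q': 14, 'r': 58}
{'p': 50, 'q': 14, 'k4': 72}
{'p': 50, 'q': 14, 'r': 58}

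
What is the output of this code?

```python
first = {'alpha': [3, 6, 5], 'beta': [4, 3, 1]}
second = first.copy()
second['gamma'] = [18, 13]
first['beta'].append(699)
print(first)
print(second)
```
{'alpha': [3, 6, 5], 'beta': [4, 3, 1, 699]}
{'alpha': [3, 6, 5], 'beta': [4, 3, 1, 699], 'gamma': [18, 13]}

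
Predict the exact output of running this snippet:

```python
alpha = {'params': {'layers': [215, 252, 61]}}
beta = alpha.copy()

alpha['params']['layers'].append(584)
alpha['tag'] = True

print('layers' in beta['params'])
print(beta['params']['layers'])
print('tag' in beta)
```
True
[215, 252, 61, 584]
False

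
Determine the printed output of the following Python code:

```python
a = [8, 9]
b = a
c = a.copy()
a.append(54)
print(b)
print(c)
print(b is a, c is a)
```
[8, 9, 54]
[8, 9]
True False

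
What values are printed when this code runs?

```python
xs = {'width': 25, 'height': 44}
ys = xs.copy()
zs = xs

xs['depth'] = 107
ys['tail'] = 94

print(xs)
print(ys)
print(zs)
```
{'width': 25, 'height': 44, 'depth': 107}
{'width': 25, 'height': 44, 'tail': 94}
{'width': 25, 'height': 44, 'depth': 107}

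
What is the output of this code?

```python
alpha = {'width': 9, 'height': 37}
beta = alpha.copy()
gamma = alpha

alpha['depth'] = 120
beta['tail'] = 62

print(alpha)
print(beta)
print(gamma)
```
{'width': 9, 'height': 37, 'depth': 120}
{'width': 9, 'height': 37, 'tail': 62}
{'width': 9, 'height': 37, 'depth': 120}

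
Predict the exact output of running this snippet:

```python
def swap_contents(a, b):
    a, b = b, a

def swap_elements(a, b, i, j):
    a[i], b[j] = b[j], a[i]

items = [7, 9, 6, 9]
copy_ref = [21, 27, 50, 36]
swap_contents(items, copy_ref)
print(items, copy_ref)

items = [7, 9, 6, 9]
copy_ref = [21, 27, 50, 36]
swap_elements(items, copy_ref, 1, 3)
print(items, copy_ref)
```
[7, 9, 6, 9] [21, 27, 50, 36]
[7, 36, 6, 9] [21, 27, 50, 9]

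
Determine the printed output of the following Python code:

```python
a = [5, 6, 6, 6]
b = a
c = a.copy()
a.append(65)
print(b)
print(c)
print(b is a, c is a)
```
[5, 6, 6, 6, 65]
[5, 6, 6, 6]
True False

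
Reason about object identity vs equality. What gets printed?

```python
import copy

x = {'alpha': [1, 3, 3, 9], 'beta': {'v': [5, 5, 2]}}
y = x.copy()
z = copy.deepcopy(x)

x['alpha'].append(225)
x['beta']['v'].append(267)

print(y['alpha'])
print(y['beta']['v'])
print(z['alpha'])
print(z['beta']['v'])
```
[1, 3, 3, 9, 225]
[5, 5, 2, 267]
[1, 3, 3, 9]
[5, 5, 2]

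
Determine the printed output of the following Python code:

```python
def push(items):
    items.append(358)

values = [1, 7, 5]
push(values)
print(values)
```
[1, 7, 5, 358]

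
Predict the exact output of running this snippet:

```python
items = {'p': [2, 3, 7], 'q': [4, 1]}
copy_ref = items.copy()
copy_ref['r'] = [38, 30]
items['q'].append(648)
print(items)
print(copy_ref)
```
{'p': [2, 3, 7], 'q': [4, 1, 648]}
{'p': [2, 3, 7], 'q': [4, 1, 648], 'r': [38, 30]}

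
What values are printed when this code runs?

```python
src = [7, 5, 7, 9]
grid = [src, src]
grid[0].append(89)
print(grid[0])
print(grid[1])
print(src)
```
[7, 5, 7, 9, 89]
[7, 5, 7, 9, 89]
[7, 5, 7, 9, 89]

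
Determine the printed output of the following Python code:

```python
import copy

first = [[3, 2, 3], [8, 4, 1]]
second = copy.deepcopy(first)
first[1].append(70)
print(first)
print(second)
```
[[3, 2, 3], [8, 4, 1, 70]]
[[3, 2, 3], [8, 4, 1]]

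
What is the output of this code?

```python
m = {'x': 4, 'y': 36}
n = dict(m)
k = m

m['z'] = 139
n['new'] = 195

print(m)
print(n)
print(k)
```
{'x': 4, 'y': 36, 'z': 139}
{'x': 4, 'y': 36, 'new': 195}
{'x': 4, 'y': 36, 'z': 139}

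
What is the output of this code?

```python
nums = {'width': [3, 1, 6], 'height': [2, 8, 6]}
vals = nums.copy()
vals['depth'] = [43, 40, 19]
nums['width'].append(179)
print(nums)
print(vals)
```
{'width': [3, 1, 6, 179], 'height': [2, 8, 6]}
{'width': [3, 1, 6, 179], 'height': [2, 8, 6], 'depth': [43, 40, 19]}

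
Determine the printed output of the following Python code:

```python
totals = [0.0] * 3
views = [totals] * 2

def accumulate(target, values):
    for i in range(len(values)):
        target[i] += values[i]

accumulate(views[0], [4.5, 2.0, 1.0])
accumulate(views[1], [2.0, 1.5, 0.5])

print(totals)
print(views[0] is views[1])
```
[6.5, 3.5, 1.5]
True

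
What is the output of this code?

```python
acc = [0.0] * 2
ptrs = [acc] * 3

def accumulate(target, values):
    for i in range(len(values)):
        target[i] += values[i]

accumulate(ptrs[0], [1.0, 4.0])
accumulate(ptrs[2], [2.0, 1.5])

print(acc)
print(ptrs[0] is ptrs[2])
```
[3.0, 5.5]
True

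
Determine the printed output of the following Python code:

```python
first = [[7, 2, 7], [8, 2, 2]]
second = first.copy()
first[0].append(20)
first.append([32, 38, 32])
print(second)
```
[[7, 2, 7, 20], [8, 2, 2]]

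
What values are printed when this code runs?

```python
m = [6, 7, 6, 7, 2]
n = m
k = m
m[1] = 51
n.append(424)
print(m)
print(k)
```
[6, 51, 6, 7, 2, 424]
[6, 51, 6, 7, 2, 424]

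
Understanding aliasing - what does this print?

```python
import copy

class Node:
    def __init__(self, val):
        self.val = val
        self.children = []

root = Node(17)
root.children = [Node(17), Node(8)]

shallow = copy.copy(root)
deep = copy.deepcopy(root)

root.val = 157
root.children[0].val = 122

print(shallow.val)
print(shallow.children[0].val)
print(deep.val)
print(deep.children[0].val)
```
17
122
17
17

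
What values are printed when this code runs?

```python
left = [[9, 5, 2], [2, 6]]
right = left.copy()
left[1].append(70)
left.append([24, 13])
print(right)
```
[[9, 5, 2], [2, 6, 70]]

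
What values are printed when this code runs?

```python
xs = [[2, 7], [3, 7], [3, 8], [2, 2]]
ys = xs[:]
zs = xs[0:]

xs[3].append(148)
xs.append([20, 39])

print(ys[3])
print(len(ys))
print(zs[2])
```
[2, 2, 148]
4
[3, 8]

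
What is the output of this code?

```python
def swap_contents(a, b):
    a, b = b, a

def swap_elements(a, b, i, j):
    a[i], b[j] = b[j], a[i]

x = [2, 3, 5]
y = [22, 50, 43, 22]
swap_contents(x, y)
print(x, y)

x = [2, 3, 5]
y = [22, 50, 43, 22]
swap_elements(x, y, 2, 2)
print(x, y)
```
[2, 3, 5] [22, 50, 43, 22]
[2, 3, 43] [22, 50, 5, 22]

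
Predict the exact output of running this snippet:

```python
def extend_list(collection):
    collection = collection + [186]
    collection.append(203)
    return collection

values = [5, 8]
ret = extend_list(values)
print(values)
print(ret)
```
[5, 8]
[5, 8, 186, 203]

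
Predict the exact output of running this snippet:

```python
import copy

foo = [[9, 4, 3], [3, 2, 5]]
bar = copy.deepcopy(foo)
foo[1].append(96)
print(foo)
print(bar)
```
[[9, 4, 3], [3, 2, 5, 96]]
[[9, 4, 3], [3, 2, 5]]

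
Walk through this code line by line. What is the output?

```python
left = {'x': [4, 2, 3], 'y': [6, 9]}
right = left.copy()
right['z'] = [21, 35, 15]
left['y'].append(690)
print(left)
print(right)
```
{'x': [4, 2, 3], 'y': [6, 9, 690]}
{'x': [4, 2, 3], 'y': [6, 9, 690], 'z': [21, 35, 15]}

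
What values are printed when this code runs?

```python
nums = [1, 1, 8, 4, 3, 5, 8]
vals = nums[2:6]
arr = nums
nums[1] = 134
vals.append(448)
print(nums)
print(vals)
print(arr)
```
[1, 134, 8, 4, 3, 5, 8]
[8, 4, 3, 5, 448]
[1, 134, 8, 4, 3, 5, 8]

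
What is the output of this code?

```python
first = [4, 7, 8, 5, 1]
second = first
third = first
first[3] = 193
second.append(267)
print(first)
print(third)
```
[4, 7, 8, 193, 1, 267]
[4, 7, 8, 193, 1, 267]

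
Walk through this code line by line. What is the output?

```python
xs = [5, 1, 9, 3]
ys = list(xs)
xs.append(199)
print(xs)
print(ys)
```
[5, 1, 9, 3, 199]
[5, 1, 9, 3]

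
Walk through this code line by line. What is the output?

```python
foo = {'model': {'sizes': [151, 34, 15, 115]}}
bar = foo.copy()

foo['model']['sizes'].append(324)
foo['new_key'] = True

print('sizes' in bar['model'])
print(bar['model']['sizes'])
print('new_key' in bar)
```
True
[151, 34, 15, 115, 324]
False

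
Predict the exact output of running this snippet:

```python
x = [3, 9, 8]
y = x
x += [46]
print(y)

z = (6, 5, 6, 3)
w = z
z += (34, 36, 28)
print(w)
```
[3, 9, 8, 46]
(6, 5, 6, 3)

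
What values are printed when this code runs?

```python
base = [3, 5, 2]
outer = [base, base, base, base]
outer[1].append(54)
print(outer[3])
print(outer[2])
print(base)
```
[3, 5, 2, 54]
[3, 5, 2, 54]
[3, 5, 2, 54]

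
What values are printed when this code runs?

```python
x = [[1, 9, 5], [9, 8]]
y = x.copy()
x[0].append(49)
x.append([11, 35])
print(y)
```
[[1, 9, 5, 49], [9, 8]]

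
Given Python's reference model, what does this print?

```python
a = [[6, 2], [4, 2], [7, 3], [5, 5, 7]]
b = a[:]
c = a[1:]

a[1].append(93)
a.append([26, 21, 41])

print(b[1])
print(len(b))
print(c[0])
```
[4, 2, 93]
4
[4, 2, 93]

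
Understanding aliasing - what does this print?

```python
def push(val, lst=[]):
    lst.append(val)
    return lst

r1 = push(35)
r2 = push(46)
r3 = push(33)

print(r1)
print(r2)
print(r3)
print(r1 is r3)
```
[35, 46, 33]
[35, 46, 33]
[35, 46, 33]
True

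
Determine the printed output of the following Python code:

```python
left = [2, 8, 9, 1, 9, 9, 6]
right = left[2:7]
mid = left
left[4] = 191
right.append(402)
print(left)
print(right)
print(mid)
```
[2, 8, 9, 1, 191, 9, 6]
[9, 1, 9, 9, 6, 402]
[2, 8, 9, 1, 191, 9, 6]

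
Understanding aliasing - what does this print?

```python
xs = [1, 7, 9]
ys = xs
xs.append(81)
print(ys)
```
[1, 7, 9, 81]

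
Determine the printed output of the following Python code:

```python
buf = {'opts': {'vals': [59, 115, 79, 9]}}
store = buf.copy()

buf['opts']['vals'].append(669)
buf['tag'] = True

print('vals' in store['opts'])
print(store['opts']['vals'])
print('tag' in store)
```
True
[59, 115, 79, 9, 669]
False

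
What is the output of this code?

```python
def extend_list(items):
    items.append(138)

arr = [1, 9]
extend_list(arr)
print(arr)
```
[1, 9, 138]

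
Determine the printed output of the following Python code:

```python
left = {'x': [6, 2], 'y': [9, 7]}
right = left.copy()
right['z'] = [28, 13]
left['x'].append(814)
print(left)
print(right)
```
{'x': [6, 2, 814], 'y': [9, 7]}
{'x': [6, 2, 814], 'y': [9, 7], 'z': [28, 13]}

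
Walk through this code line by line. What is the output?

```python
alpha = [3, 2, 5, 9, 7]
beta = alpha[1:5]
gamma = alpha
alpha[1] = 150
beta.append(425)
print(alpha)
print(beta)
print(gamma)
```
[3, 150, 5, 9, 7]
[2, 5, 9, 7, 425]
[3, 150, 5, 9, 7]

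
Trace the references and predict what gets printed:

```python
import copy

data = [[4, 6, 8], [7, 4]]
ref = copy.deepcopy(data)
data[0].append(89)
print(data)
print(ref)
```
[[4, 6, 8, 89], [7, 4]]
[[4, 6, 8], [7, 4]]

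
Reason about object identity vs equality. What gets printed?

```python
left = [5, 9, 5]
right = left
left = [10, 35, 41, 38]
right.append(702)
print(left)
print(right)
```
[10, 35, 41, 38]
[5, 9, 5, 702]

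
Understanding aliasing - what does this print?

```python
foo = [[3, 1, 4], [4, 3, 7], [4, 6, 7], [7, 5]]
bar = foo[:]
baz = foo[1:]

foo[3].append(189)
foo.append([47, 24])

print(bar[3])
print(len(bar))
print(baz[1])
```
[7, 5, 189]
4
[4, 6, 7]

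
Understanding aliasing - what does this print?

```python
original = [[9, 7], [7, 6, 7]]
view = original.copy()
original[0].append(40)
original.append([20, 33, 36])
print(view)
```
[[9, 7, 40], [7, 6, 7]]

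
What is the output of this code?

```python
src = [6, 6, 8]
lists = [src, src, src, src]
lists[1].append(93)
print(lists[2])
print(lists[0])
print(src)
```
[6, 6, 8, 93]
[6, 6, 8, 93]
[6, 6, 8, 93]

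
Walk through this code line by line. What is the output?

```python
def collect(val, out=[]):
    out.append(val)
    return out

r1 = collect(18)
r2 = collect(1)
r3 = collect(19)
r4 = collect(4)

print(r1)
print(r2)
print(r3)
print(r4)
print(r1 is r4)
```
[18, 1, 19, 4]
[18, 1, 19, 4]
[18, 1, 19, 4]
[18, 1, 19, 4]
True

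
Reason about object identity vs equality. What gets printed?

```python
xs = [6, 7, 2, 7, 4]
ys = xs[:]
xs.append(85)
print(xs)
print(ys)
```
[6, 7, 2, 7, 4, 85]
[6, 7, 2, 7, 4]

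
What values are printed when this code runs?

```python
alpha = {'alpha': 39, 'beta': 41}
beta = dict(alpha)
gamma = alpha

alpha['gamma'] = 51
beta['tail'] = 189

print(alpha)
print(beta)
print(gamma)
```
{'alpha': 39, 'beta': 41, 'gamma': 51}
{'alpha': 39, 'beta': 41, 'tail': 189}
{'alpha': 39, 'beta': 41, 'gamma': 51}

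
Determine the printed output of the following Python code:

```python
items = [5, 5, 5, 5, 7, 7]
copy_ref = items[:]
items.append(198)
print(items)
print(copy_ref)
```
[5, 5, 5, 5, 7, 7, 198]
[5, 5, 5, 5, 7, 7]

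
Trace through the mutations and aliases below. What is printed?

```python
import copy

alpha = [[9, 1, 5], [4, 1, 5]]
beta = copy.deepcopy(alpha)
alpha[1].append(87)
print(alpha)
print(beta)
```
[[9, 1, 5], [4, 1, 5, 87]]
[[9, 1, 5], [4, 1, 5]]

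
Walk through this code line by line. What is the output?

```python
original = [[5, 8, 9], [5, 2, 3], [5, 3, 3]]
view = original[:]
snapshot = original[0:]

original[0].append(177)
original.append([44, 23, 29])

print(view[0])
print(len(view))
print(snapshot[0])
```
[5, 8, 9, 177]
3
[5, 8, 9, 177]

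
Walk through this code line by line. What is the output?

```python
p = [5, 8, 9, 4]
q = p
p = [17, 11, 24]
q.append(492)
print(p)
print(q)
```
[17, 11, 24]
[5, 8, 9, 4, 492]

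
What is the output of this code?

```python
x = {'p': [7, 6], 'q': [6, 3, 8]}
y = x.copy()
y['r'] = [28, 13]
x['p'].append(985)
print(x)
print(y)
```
{'p': [7, 6, 985], 'q': [6, 3, 8]}
{'p': [7, 6, 985], 'q': [6, 3, 8], 'r': [28, 13]}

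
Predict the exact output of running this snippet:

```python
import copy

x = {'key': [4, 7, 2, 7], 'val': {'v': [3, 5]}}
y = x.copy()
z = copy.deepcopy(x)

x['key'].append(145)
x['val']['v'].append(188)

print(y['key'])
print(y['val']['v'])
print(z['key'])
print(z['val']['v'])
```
[4, 7, 2, 7, 145]
[3, 5, 188]
[4, 7, 2, 7]
[3, 5]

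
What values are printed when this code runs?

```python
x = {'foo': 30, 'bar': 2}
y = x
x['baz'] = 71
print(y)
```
{'foo': 30, 'bar': 2, 'baz': 71}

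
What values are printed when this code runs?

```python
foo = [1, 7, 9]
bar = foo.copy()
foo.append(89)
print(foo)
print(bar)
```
[1, 7, 9, 89]
[1, 7, 9]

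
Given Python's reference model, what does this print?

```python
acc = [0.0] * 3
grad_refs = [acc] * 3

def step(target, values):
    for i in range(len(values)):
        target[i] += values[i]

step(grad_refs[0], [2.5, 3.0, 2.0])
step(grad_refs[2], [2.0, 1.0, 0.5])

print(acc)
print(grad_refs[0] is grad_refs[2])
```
[4.5, 4.0, 2.5]
True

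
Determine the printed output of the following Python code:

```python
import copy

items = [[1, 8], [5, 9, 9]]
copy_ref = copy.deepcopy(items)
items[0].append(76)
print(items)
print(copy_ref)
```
[[1, 8, 76], [5, 9, 9]]
[[1, 8], [5, 9, 9]]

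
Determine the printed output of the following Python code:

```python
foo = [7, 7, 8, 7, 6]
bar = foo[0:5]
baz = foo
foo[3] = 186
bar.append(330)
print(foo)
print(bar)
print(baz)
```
[7, 7, 8, 186, 6]
[7, 7, 8, 7, 6, 330]
[7, 7, 8, 186, 6]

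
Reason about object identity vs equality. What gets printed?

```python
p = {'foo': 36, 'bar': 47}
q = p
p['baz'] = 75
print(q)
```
{'foo': 36, 'bar': 47, 'baz': 75}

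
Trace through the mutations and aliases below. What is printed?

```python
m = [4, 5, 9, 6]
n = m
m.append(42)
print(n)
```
[4, 5, 9, 6, 42]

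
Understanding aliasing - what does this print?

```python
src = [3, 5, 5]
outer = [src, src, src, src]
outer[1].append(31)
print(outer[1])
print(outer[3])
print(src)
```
[3, 5, 5, 31]
[3, 5, 5, 31]
[3, 5, 5, 31]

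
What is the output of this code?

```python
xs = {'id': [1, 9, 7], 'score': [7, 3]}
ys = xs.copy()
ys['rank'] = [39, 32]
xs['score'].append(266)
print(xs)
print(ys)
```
{'id': [1, 9, 7], 'score': [7, 3, 266]}
{'id': [1, 9, 7], 'score': [7, 3, 266], 'rank': [39, 32]}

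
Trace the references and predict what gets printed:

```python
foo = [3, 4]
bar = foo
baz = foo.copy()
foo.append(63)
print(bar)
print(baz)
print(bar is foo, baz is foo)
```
[3, 4, 63]
[3, 4]
True False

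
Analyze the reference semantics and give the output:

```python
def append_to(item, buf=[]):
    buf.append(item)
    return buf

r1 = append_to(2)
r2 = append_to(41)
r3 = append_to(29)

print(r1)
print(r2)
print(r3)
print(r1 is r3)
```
[2, 41, 29]
[2, 41, 29]
[2, 41, 29]
True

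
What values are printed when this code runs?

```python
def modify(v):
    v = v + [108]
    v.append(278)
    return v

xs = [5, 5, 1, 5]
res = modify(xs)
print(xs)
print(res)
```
[5, 5, 1, 5]
[5, 5, 1, 5, 108, 278]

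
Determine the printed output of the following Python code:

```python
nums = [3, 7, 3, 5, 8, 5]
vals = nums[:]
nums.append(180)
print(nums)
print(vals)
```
[3, 7, 3, 5, 8, 5, 180]
[3, 7, 3, 5, 8, 5]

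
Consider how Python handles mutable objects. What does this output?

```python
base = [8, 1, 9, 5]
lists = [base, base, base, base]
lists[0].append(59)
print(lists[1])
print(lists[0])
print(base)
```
[8, 1, 9, 5, 59]
[8, 1, 9, 5, 59]
[8, 1, 9, 5, 59]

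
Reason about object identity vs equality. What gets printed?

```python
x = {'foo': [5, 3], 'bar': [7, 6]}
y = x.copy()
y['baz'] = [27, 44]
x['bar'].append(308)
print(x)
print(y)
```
{'foo': [5, 3], 'bar': [7, 6, 308]}
{'foo': [5, 3], 'bar': [7, 6, 308], 'baz': [27, 44]}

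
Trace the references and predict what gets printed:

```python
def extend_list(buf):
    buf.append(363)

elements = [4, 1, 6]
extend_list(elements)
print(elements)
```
[4, 1, 6, 363]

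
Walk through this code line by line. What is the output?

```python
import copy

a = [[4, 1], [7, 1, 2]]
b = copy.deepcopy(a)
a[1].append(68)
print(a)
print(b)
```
[[4, 1], [7, 1, 2, 68]]
[[4, 1], [7, 1, 2]]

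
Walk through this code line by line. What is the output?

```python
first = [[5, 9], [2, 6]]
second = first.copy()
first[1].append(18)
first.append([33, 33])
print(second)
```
[[5, 9], [2, 6, 18]]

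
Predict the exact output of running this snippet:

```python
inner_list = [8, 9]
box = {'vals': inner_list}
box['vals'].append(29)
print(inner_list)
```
[8, 9, 29]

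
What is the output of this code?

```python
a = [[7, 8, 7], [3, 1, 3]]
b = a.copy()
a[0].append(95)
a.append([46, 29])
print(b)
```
[[7, 8, 7, 95], [3, 1, 3]]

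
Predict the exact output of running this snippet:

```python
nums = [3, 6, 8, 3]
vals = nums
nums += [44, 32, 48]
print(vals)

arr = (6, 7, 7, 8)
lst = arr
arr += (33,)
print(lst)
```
[3, 6, 8, 3, 44, 32, 48]
(6, 7, 7, 8)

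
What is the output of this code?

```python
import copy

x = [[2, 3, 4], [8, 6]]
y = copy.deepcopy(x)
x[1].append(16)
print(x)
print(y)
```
[[2, 3, 4], [8, 6, 16]]
[[2, 3, 4], [8, 6]]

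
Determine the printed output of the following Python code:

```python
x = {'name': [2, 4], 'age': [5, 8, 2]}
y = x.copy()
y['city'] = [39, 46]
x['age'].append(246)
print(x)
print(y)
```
{'name': [2, 4], 'age': [5, 8, 2, 246]}
{'name': [2, 4], 'age': [5, 8, 2, 246], 'city': [39, 46]}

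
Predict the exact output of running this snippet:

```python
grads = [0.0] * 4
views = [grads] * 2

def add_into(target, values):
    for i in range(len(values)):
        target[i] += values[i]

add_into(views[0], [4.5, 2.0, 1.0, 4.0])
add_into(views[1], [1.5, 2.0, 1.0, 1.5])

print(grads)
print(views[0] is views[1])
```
[6.0, 4.0, 2.0, 5.5]
True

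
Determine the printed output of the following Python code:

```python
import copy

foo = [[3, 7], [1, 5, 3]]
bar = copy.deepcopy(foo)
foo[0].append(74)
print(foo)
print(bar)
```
[[3, 7, 74], [1, 5, 3]]
[[3, 7], [1, 5, 3]]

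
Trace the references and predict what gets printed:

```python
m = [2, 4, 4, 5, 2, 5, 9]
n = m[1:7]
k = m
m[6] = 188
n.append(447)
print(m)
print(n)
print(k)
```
[2, 4, 4, 5, 2, 5, 188]
[4, 4, 5, 2, 5, 9, 447]
[2, 4, 4, 5, 2, 5, 188]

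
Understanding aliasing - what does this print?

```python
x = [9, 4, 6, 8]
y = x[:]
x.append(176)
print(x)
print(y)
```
[9, 4, 6, 8, 176]
[9, 4, 6, 8]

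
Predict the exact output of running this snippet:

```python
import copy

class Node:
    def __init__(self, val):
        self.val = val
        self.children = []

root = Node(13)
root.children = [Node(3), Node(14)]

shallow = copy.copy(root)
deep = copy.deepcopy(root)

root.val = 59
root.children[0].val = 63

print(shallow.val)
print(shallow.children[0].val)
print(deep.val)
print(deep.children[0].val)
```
13
63
13
3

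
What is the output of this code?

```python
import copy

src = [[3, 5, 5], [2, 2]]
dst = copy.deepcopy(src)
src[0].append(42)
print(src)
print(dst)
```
[[3, 5, 5, 42], [2, 2]]
[[3, 5, 5], [2, 2]]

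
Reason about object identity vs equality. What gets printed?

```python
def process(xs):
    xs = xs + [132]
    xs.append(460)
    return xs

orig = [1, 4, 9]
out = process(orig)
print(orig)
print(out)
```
[1, 4, 9]
[1, 4, 9, 132, 460]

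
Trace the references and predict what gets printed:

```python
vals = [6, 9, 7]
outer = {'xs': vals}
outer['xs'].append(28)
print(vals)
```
[6, 9, 7, 28]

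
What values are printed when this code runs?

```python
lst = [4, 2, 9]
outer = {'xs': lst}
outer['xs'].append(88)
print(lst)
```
[4, 2, 9, 88]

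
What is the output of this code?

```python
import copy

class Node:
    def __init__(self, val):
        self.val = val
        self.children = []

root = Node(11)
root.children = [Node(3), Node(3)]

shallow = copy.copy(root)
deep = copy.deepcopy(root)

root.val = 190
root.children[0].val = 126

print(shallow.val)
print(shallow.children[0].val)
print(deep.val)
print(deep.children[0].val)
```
11
126
11
3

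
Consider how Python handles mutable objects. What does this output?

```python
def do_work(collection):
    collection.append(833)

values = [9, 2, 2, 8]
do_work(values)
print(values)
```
[9, 2, 2, 8, 833]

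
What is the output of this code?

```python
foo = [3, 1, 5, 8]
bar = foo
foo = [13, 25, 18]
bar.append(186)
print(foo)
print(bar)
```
[13, 25, 18]
[3, 1, 5, 8, 186]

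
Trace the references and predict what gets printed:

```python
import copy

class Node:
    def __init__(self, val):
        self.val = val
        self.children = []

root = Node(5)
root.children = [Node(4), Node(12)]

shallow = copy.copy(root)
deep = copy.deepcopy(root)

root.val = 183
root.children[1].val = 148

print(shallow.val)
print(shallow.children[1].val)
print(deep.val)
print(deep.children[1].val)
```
5
148
5
12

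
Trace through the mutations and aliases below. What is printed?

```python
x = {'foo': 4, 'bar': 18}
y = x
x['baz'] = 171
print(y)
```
{'foo': 4, 'bar': 18, 'baz': 171}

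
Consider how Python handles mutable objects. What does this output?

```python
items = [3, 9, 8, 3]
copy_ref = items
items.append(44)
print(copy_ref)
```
[3, 9, 8, 3, 44]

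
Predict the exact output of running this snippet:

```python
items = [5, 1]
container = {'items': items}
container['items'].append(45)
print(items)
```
[5, 1, 45]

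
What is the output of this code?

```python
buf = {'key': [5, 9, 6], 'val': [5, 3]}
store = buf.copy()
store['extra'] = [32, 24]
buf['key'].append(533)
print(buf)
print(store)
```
{'key': [5, 9, 6, 533], 'val': [5, 3]}
{'key': [5, 9, 6, 533], 'val': [5, 3], 'extra': [32, 24]}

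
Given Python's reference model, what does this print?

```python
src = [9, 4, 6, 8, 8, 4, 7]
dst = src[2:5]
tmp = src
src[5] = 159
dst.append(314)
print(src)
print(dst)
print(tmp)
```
[9, 4, 6, 8, 8, 159, 7]
[6, 8, 8, 314]
[9, 4, 6, 8, 8, 159, 7]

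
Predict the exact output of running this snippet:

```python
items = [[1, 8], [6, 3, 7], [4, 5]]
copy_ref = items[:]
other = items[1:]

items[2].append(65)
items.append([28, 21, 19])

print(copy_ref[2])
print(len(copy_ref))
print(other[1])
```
[4, 5, 65]
3
[4, 5, 65]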